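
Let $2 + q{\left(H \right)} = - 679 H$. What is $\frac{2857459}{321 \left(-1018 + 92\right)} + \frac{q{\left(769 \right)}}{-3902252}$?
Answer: $- \frac{5497658603515}{579964398996} \approx -9.4793$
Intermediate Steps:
$q{\left(H \right)} = -2 - 679 H$
$\frac{2857459}{321 \left(-1018 + 92\right)} + \frac{q{\left(769 \right)}}{-3902252} = \frac{2857459}{321 \left(-1018 + 92\right)} + \frac{-2 - 522151}{-3902252} = \frac{2857459}{321 \left(-926\right)} + \left(-2 - 522151\right) \left(- \frac{1}{3902252}\right) = \frac{2857459}{-297246} - - \frac{522153}{3902252} = 2857459 \left(- \frac{1}{297246}\right) + \frac{522153}{3902252} = - \frac{2857459}{297246} + \frac{522153}{3902252} = - \frac{5497658603515}{579964398996}$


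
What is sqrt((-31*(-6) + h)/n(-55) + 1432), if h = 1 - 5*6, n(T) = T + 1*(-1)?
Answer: sqrt(1120490)/28 ≈ 37.805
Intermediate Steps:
n(T) = -1 + T (n(T) = T - 1 = -1 + T)
h = -29 (h = 1 - 30 = -29)
sqrt((-31*(-6) + h)/n(-55) + 1432) = sqrt((-31*(-6) - 29)/(-1 - 55) + 1432) = sqrt((186 - 29)/(-56) + 1432) = sqrt(157*(-1/56) + 1432) = sqrt(-157/56 + 1432) = sqrt(80035/56) = sqrt(1120490)/28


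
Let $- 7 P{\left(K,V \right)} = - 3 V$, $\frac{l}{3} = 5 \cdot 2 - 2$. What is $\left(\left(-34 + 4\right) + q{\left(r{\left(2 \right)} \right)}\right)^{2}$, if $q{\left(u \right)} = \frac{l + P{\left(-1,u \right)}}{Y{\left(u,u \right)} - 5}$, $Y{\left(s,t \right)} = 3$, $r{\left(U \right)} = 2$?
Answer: $\frac{88209}{49} \approx 1800.2$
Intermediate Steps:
$l = 24$ ($l = 3 \left(5 \cdot 2 - 2\right) = 3 \left(10 - 2\right) = 3 \cdot 8 = 24$)
$P{\left(K,V \right)} = \frac{3 V}{7}$ ($P{\left(K,V \right)} = - \frac{\left(-3\right) V}{7} = \frac{3 V}{7}$)
$q{\left(u \right)} = -12 - \frac{3 u}{14}$ ($q{\left(u \right)} = \frac{24 + \frac{3 u}{7}}{3 - 5} = \frac{24 + \frac{3 u}{7}}{-2} = \left(24 + \frac{3 u}{7}\right) \left(- \frac{1}{2}\right) = -12 - \frac{3 u}{14}$)
$\left(\left(-34 + 4\right) + q{\left(r{\left(2 \right)} \right)}\right)^{2} = \left(\left(-34 + 4\right) - \frac{87}{7}\right)^{2} = \left(-30 - \frac{87}{7}\right)^{2} = \left(- \frac{297}{7}\right)^{2} = \frac{88209}{49}$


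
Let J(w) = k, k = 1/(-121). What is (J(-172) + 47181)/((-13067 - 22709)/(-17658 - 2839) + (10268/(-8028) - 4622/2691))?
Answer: -4681338427004460/124142592761 ≈ -37709.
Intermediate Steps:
k = -1/121 ≈ -0.0082645
J(w) = -1/121
(J(-172) + 47181)/((-13067 - 22709)/(-17658 - 2839) + (10268/(-8028) - 4622/2691)) = (-1/121 + 47181)/((-13067 - 22709)/(-17658 - 2839) + (10268/(-8028) - 4622/2691)) = 5708900/(121*(-35776/(-20497) + (10268*(-1/8028) - 4622*1/2691))) = 5708900/(121*(-35776*(-1/20497) + (-2567/2007 - 4622/2691))) = 5708900/(121*(35776/20497 - 599413/200031)) = 5708900/(121*(-5129859205/4100035407)) = (5708900/121)*(-4100035407/5129859205) = -4681338427004460/124142592761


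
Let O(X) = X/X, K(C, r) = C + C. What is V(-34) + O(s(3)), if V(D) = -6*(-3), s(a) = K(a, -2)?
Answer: 19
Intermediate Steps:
K(C, r) = 2*C
s(a) = 2*a
O(X) = 1
V(D) = 18
V(-34) + O(s(3)) = 18 + 1 = 19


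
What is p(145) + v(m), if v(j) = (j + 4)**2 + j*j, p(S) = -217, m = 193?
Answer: 75841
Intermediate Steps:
v(j) = j**2 + (4 + j)**2 (v(j) = (4 + j)**2 + j**2 = j**2 + (4 + j)**2)
p(145) + v(m) = -217 + (193**2 + (4 + 193)**2) = -217 + (37249 + 197**2) = -217 + (37249 + 38809) = -217 + 76058 = 75841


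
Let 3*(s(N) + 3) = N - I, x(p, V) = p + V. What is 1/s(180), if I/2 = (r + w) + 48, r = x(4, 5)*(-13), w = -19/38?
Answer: 3/310 ≈ 0.0096774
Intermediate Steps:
x(p, V) = V + p
w = -½ (w = -19*1/38 = -½ ≈ -0.50000)
r = -117 (r = (5 + 4)*(-13) = 9*(-13) = -117)
I = -139 (I = 2*((-117 - ½) + 48) = 2*(-235/2 + 48) = 2*(-139/2) = -139)
s(N) = 130/3 + N/3 (s(N) = -3 + (N - 1*(-139))/3 = -3 + (N + 139)/3 = -3 + (139 + N)/3 = -3 + (139/3 + N/3) = 130/3 + N/3)
1/s(180) = 1/(130/3 + (⅓)*180) = 1/(130/3 + 60) = 1/(310/3) = 3/310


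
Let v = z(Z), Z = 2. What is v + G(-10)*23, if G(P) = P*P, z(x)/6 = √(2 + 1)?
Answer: 2300 + 6*√3 ≈ 2310.4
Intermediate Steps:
z(x) = 6*√3 (z(x) = 6*√(2 + 1) = 6*√3)
G(P) = P²
v = 6*√3 ≈ 10.392
v + G(-10)*23 = 6*√3 + (-10)²*23 = 6*√3 + 100*23 = 6*√3 + 2300 = 2300 + 6*√3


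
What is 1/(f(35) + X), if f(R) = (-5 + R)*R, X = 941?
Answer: 1/1991 ≈ 0.00050226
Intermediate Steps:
f(R) = R*(-5 + R)
1/(f(35) + X) = 1/(35*(-5 + 35) + 941) = 1/(35*30 + 941) = 1/(1050 + 941) = 1/1991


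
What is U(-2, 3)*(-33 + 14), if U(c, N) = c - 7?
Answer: 171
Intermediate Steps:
U(c, N) = -7 + c
U(-2, 3)*(-33 + 14) = (-7 - 2)*(-33 + 14) = -9*(-19) = 171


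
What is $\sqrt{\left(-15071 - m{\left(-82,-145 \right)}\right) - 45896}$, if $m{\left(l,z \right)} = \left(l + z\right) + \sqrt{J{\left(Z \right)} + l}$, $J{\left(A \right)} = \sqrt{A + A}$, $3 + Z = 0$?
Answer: $\sqrt{-60740 - \sqrt{-82 + i \sqrt{6}}} \approx 0.018 - 246.46 i$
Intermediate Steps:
$Z = -3$ ($Z = -3 + 0 = -3$)
$J{\left(A \right)} = \sqrt{2} \sqrt{A}$ ($J{\left(A \right)} = \sqrt{2 A} = \sqrt{2} \sqrt{A}$)
$m{\left(l,z \right)} = l + z + \sqrt{l + i \sqrt{6}}$ ($m{\left(l,z \right)} = \left(l + z\right) + \sqrt{\sqrt{2} \sqrt{-3} + l} = \left(l + z\right) + \sqrt{\sqrt{2} i \sqrt{3} + l} = \left(l + z\right) + \sqrt{i \sqrt{6} + l} = \left(l + z\right) + \sqrt{l + i \sqrt{6}} = l + z + \sqrt{l + i \sqrt{6}}$)
$\sqrt{\left(-15071 - m{\left(-82,-145 \right)}\right) - 45896} = \sqrt{\left(-15071 - \left(-82 - 145 + \sqrt{-82 + i \sqrt{6}}\right)\right) - 45896} = \sqrt{\left(-15071 - \left(-227 + \sqrt{-82 + i \sqrt{6}}\right)\right) - 45896} = \sqrt{\left(-15071 + \left(227 - \sqrt{-82 + i \sqrt{6}}\right)\right) - 45896} = \sqrt{\left(-14844 - \sqrt{-82 + i \sqrt{6}}\right) - 45896} = \sqrt{-60740 - \sqrt{-82 + i \sqrt{6}}}$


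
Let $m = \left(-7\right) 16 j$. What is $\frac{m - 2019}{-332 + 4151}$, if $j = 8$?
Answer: $- \frac{2915}{3819} \approx -0.76329$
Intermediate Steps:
$m = -896$ ($m = \left(-7\right) 16 \cdot 8 = \left(-112\right) 8 = -896$)
$\frac{m - 2019}{-332 + 4151} = \frac{-896 - 2019}{-332 + 4151} = - \frac{2915}{3819}$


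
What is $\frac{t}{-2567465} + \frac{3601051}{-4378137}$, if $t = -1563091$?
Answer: $- \frac{2402145864248}{11240713512705} \approx -0.2137$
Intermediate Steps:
$\frac{t}{-2567465} + \frac{3601051}{-4378137} = - \frac{1563091}{-2567465} + \frac{3601051}{-4378137} = \left(-1563091\right) \left(- \frac{1}{2567465}\right) + 3601051 \left(- \frac{1}{4378137}\right) = \frac{1563091}{2567465} - \frac{3601051}{4378137} = - \frac{2402145864248}{11240713512705}$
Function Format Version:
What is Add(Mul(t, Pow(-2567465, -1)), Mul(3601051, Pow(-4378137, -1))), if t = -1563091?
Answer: Rational(-2402145864248, 11240713512705) ≈ -0.21370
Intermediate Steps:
Add(Mul(t, Pow(-2567465, -1)), Mul(3601051, Pow(-4378137, -1))) = Add(Mul(-1563091, Pow(-2567465, -1)), Mul(3601051, Pow(-4378137, -1))) = Add(Mul(-1563091, Rational(-1, 2567465)), Mul(3601051, Rational(-1, 4378137))) = Add(Rational(1563091, 2567465), Rational(-3601051, 4378137)) = Rational(-2402145864248, 11240713512705)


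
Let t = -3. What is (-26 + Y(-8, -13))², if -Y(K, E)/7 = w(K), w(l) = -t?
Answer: 2209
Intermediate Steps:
w(l) = 3 (w(l) = -1*(-3) = 3)
Y(K, E) = -21 (Y(K, E) = -7*3 = -21)
(-26 + Y(-8, -13))² = (-26 - 21)² = (-47)² = 2209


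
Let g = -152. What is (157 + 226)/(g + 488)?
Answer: 383/336 ≈ 1.1399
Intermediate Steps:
(157 + 226)/(g + 488) = (157 + 226)/(-152 + 488) = 383/336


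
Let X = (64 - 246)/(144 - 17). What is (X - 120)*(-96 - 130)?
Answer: 3485372/127 ≈ 27444.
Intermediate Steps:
X = -182/127 ≈ -1.4331
(X - 120)*(-96 - 130) = (-182/127 - 120)*(-96 - 130) = -15422/127*(-226) = 3485372/127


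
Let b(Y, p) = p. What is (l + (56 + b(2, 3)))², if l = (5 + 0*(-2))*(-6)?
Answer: 841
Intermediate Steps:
l = -30 (l = (5 + 0)*(-6) = 5*(-6) = -30)
(l + (56 + b(2, 3)))² = (-30 + (56 + 3))² = (-30 + 59)² = 29² = 841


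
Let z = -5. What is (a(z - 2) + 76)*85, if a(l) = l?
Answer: 5865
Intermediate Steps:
(a(z - 2) + 76)*85 = ((-5 - 2) + 76)*85 = (-7 + 76)*85 = 69*85 = 5865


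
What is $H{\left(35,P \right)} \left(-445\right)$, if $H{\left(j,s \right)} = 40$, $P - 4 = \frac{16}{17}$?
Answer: $-17800$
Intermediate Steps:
$P = \frac{84}{17}$ ($P = 4 + \frac{16}{17} = \frac{84}{17} \approx 4.9412$)
$H{\left(35,P \right)} \left(-445\right) = 40 \left(-445\right) = -17800$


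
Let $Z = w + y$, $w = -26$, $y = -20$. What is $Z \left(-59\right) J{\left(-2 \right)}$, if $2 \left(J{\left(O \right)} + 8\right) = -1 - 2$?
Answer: $-25783$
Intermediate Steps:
$Z = -46$ ($Z = -26 - 20 = -46$)
$J{\left(O \right)} = - \frac{19}{2}$ ($J{\left(O \right)} = -8 + \frac{-1 - 2}{2} = -8 + \frac{1}{2} \left(-3\right) = -8 - \frac{3}{2} = - \frac{19}{2}$)
$Z \left(-59\right) J{\left(-2 \right)} = \left(-46\right) \left(-59\right) \left(- \frac{19}{2}\right) = 2714 \left(- \frac{19}{2}\right) = -25783$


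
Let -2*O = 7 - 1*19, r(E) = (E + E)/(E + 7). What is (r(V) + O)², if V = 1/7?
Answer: 22801/625 ≈ 36.482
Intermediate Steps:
V = ⅐ ≈ 0.14286
r(E) = 2*E/(7 + E) (r(E) = (2*E)/(7 + E) = 2*E/(7 + E))
O = 6 (O = -(7 - 1*19)/2 = -(7 - 19)/2 = -½*(-12) = 6)
(r(V) + O)² = (2*(⅐)/(7 + ⅐) + 6)² = (2*(⅐)/(50/7) + 6)² = (2*(⅐)*(7/50) + 6)² = (1/25 + 6)² = (151/25)² = 22801/625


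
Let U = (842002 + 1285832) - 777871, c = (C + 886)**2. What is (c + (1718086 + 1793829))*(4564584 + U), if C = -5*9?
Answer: 24954633044212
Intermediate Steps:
C = -45
c = 707281 (c = (-45 + 886)**2 = 841**2 = 707281)
U = 1349963 (U = 2127834 - 777871 = 1349963)
(c + (1718086 + 1793829))*(4564584 + U) = (707281 + (1718086 + 1793829))*(4564584 + 1349963) = (707281 + 3511915)*5914547 = 4219196*5914547 = 24954633044212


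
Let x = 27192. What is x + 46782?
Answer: 73974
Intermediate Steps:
x + 46782 = 27192 + 46782 = 73974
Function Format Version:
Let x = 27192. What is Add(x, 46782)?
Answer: 73974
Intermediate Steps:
Add(x, 46782) = Add(27192, 46782) = 73974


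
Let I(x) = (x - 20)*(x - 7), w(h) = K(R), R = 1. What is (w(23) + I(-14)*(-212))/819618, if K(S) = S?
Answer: -151367/819618 ≈ -0.18468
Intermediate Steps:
w(h) = 1
I(x) = (-20 + x)*(-7 + x)
(w(23) + I(-14)*(-212))/819618 = (1 + (140 + (-14)**2 - 27*(-14))*(-212))/819618 = (1 + (140 + 196 + 378)*(-212))*(1/819618) = (1 + 714*(-212))*(1/819618) = (1 - 151368)*(1/819618) = -151367*1/819618 = -151367/819618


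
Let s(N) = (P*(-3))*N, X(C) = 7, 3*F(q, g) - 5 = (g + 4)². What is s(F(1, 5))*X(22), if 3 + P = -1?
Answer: 2408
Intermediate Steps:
P = -4 (P = -3 - 1 = -4)
F(q, g) = 5/3 + (4 + g)²/3 (F(q, g) = 5/3 + (g + 4)²/3 = 5/3 + (4 + g)²/3)
s(N) = 12*N (s(N) = (-4*(-3))*N = 12*N)
s(F(1, 5))*X(22) = (12*(5/3 + (4 + 5)²/3))*7 = (12*(5/3 + (⅓)*9²))*7 = (12*(5/3 + (⅓)*81))*7 = (12*(5/3 + 27))*7 = (12*(86/3))*7 = 344*7 = 2408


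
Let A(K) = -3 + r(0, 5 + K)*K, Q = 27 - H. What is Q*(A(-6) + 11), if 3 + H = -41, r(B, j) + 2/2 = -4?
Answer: 2698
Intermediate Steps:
r(B, j) = -5 (r(B, j) = -1 - 4 = -5)
H = -44 (H = -3 - 41 = -44)
Q = 71 (Q = 27 - 1*(-44) = 27 + 44 = 71)
A(K) = -3 - 5*K
Q*(A(-6) + 11) = 71*((-3 - 5*(-6)) + 11) = 71*((-3 + 30) + 11) = 71*(27 + 11) = 71*38 = 2698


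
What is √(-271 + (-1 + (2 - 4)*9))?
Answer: I*√290 ≈ 17.029*I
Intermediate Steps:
√(-271 + (-1 + (2 - 4)*9)) = √(-271 + (-1 - 2*9)) = √(-271 + (-1 - 18)) = √(-271 - 19) = √(-290) = I*√290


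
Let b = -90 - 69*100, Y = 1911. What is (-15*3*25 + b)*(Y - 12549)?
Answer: 86327370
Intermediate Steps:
b = -6990 (b = -90 - 6900 = -6990)
(-15*3*25 + b)*(Y - 12549) = (-15*3*25 - 6990)*(1911 - 12549) = (-45*25 - 6990)*(-10638) = (-1125 - 6990)*(-10638) = -8115*(-10638) = 86327370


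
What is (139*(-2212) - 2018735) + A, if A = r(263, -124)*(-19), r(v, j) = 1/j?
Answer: -288449153/124 ≈ -2.3262e+6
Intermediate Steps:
A = 19/124 (A = -19/(-124) = -1/124*(-19) = 19/124 ≈ 0.15323)
(139*(-2212) - 2018735) + A = (139*(-2212) - 2018735) + 19/124 = (-307468 - 2018735) + 19/124 = -2326203 + 19/124 = -288449153/124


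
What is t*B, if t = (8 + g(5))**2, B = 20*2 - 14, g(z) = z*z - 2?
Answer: 24986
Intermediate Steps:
g(z) = -2 + z**2 (g(z) = z**2 - 2 = -2 + z**2)
B = 26 (B = 40 - 14 = 26)
t = 961 (t = (8 + (-2 + 5**2))**2 = (8 + (-2 + 25))**2 = (8 + 23)**2 = 31**2 = 961)
t*B = 961*26 = 24986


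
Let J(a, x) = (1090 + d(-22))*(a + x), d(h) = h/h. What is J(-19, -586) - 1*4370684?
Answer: -5030739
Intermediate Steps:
d(h) = 1
J(a, x) = 1091*a + 1091*x (J(a, x) = (1090 + 1)*(a + x) = 1091*(a + x) = 1091*a + 1091*x)
J(-19, -586) - 1*4370684 = (1091*(-19) + 1091*(-586)) - 1*4370684 = (-20729 - 639326) - 4370684 = -660055 - 4370684 = -5030739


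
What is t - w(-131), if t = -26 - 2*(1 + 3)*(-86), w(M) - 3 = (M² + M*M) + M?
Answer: -33532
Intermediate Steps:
w(M) = 3 + M + 2*M² (w(M) = 3 + ((M² + M*M) + M) = 3 + ((M² + M²) + M) = 3 + (2*M² + M) = 3 + (M + 2*M²) = 3 + M + 2*M²)
t = 662 (t = -26 - 2*4*(-86) = -26 - 8*(-86) = -26 + 688 = 662)
t - w(-131) = 662 - (3 - 131 + 2*(-131)²) = 662 - (3 - 131 + 2*17161) = 662 - (3 - 131 + 34322) = 662 - 1*34194 = 662 - 34194 = -33532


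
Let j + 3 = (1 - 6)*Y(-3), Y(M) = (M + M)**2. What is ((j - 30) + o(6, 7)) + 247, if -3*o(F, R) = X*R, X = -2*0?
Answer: 34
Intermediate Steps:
X = 0
Y(M) = 4*M**2 (Y(M) = (2*M)**2 = 4*M**2)
j = -183 (j = -3 + (1 - 6)*(4*(-3)**2) = -3 - 20*9 = -3 - 5*36 = -3 - 180 = -183)
o(F, R) = 0 (o(F, R) = -0*R = -1/3*0 = 0)
((j - 30) + o(6, 7)) + 247 = ((-183 - 30) + 0) + 247 = (-213 + 0) + 247 = -213 + 247 = 34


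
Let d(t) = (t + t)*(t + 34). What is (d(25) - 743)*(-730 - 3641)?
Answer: -9646797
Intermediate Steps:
d(t) = 2*t*(34 + t) (d(t) = (2*t)*(34 + t) = 2*t*(34 + t))
(d(25) - 743)*(-730 - 3641) = (2*25*(34 + 25) - 743)*(-730 - 3641) = (2*25*59 - 743)*(-4371) = (2950 - 743)*(-4371) = 2207*(-4371) = -9646797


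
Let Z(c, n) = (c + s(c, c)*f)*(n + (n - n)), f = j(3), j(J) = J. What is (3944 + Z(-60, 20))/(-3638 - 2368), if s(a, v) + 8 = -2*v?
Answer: -52/33 ≈ -1.5758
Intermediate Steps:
f = 3
s(a, v) = -8 - 2*v
Z(c, n) = n*(-24 - 5*c) (Z(c, n) = (c + (-8 - 2*c)*3)*(n + (n - n)) = (c + (-24 - 6*c))*(n + 0) = (-24 - 5*c)*n = n*(-24 - 5*c))
(3944 + Z(-60, 20))/(-3638 - 2368) = (3944 + 20*(-24 - 5*(-60)))/(-3638 - 2368) = (3944 + 20*(-24 + 300))/(-6006) = (3944 + 20*276)*(-1/6006) = (3944 + 5520)*(-1/6006) = 9464*(-1/6006) = -52/33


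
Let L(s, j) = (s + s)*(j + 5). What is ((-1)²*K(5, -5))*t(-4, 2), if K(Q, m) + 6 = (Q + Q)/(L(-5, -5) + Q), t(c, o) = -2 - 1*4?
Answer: 24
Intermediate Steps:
L(s, j) = 2*s*(5 + j) (L(s, j) = (2*s)*(5 + j) = 2*s*(5 + j))
t(c, o) = -6 (t(c, o) = -2 - 4 = -6)
K(Q, m) = -4 (K(Q, m) = -6 + (Q + Q)/(2*(-5)*(5 - 5) + Q) = -6 + (2*Q)/(2*(-5)*0 + Q) = -6 + (2*Q)/(0 + Q) = -6 + (2*Q)/Q = -6 + 2 = -4)
((-1)²*K(5, -5))*t(-4, 2) = ((-1)²*(-4))*(-6) = (1*(-4))*(-6) = -4*(-6) = 24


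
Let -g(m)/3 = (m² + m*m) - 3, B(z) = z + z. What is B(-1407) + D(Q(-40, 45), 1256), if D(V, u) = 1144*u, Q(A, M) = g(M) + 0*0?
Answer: 1434050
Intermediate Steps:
B(z) = 2*z
g(m) = 9 - 6*m² (g(m) = -3*((m² + m*m) - 3) = -3*((m² + m²) - 3) = -3*(2*m² - 3) = -3*(-3 + 2*m²) = 9 - 6*m²)
Q(A, M) = 9 - 6*M² (Q(A, M) = (9 - 6*M²) + 0*0 = (9 - 6*M²) + 0 = 9 - 6*M²)
B(-1407) + D(Q(-40, 45), 1256) = 2*(-1407) + 1144*1256 = -2814 + 1436864 = 1434050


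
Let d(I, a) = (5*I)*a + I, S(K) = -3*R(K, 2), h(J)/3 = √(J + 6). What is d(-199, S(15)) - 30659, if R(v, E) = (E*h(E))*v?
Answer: -30858 + 537300*√2 ≈ 7.2900e+5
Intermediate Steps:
h(J) = 3*√(6 + J) (h(J) = 3*√(J + 6) = 3*√(6 + J))
R(v, E) = 3*E*v*√(6 + E) (R(v, E) = (E*(3*√(6 + E)))*v = (3*E*√(6 + E))*v = 3*E*v*√(6 + E))
S(K) = -36*K*√2 (S(K) = -9*2*K*√(6 + 2) = -9*2*K*√8 = -9*2*K*2*√2 = -36*K*√2)
d(I, a) = I + 5*I*a (d(I, a) = 5*I*a + I = I + 5*I*a)
d(-199, S(15)) - 30659 = -199*(1 + 5*(-36*15*√2)) - 30659 = -199*(1 + 5*(-540*√2)) - 30659 = -199*(1 - 2700*√2) - 30659 = (-199 + 537300*√2) - 30659 = -30858 + 537300*√2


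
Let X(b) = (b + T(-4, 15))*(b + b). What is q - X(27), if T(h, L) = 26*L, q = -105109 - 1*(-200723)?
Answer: 73096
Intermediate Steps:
q = 95614 (q = -105109 + 200723 = 95614)
X(b) = 2*b*(390 + b) (X(b) = (b + 26*15)*(b + b) = (b + 390)*(2*b) = (390 + b)*(2*b) = 2*b*(390 + b))
q - X(27) = 95614 - 2*27*(390 + 27) = 95614 - 2*27*417 = 95614 - 1*22518 = 95614 - 22518 = 73096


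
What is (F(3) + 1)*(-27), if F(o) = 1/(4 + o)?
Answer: -216/7 ≈ -30.857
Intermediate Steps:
(F(3) + 1)*(-27) = (1/(4 + 3) + 1)*(-27) = (1/7 + 1)*(-27) = (⅐ + 1)*(-27) = (8/7)*(-27) = -216/7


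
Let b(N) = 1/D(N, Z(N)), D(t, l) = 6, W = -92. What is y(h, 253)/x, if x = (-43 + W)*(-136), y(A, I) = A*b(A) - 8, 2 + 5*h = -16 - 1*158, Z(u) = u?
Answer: -26/34425 ≈ -0.00075527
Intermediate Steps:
h = -176/5 (h = -⅖ + (-16 - 1*158)/5 = -⅖ + (-16 - 158)/5 = -⅖ + (⅕)*(-174) = -⅖ - 174/5 = -176/5 ≈ -35.200)
b(N) = ⅙ (b(N) = 1/6 = ⅙)
y(A, I) = -8 + A/6 (y(A, I) = A*(⅙) - 8 = A/6 - 8 = -8 + A/6)
x = 18360 (x = (-43 - 92)*(-136) = -135*(-136) = 18360)
y(h, 253)/x = (-8 + (⅙)*(-176/5))/18360 = (-8 - 88/15)*(1/18360) = -208/15*1/18360 = -26/34425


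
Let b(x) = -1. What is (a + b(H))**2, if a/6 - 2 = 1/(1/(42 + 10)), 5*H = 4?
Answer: 104329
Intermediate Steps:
H = 4/5 (H = (1/5)*4 = 4/5 ≈ 0.80000)
a = 324 (a = 12 + 6/(1/(42 + 10)) = 12 + 6/(1/52) = 12 + 6*52 = 12 + 312 = 324)
(a + b(H))**2 = (324 - 1)**2 = 323**2 = 104329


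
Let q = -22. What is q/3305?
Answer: -22/3305 ≈ -0.0066566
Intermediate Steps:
q/3305 = -22/3305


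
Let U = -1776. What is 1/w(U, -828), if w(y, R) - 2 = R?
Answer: -1/826 ≈ -0.0012107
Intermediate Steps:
w(y, R) = 2 + R
1/w(U, -828) = 1/(2 - 828) = 1/(-826) = -1/826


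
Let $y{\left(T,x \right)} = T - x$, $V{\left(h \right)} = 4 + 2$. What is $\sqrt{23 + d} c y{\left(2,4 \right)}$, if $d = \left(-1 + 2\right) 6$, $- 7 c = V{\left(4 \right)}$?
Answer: $\frac{12 \sqrt{29}}{7} \approx 9.2317$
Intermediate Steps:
$V{\left(h \right)} = 6$
$c = - \frac{6}{7}$ ($c = \left(- \frac{1}{7}\right) 6 = - \frac{6}{7} \approx -0.85714$)
$d = 6$ ($d = 1 \cdot 6 = 6$)
$\sqrt{23 + d} c y{\left(2,4 \right)} = \sqrt{23 + 6} \left(- \frac{6 \left(2 - 4\right)}{7}\right) = \sqrt{29} \left(- \frac{6 \left(2 - 4\right)}{7}\right) = \sqrt{29} \left(\left(- \frac{6}{7}\right) \left(-2\right)\right) = \sqrt{29} \cdot \frac{12}{7} = \frac{12 \sqrt{29}}{7}$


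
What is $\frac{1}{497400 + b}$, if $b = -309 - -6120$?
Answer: $\frac{1}{503211} \approx 1.9872 \cdot 10^{-6}$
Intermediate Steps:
$b = 5811$ ($b = -309 + 6120 = 5811$)
$\frac{1}{497400 + b} = \frac{1}{497400 + 5811} = \frac{1}{503211}$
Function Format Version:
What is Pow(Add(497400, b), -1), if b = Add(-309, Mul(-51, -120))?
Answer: Rational(1, 503211) ≈ 1.9872e-6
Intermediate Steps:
b = 5811 (b = Add(-309, 6120) = 5811)
Pow(Add(497400, b), -1) = Pow(Add(497400, 5811), -1) = Pow(503211, -1) = Rational(1, 503211)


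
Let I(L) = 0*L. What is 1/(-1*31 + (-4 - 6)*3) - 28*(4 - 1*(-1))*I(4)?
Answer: -1/61 ≈ -0.016393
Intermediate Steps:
I(L) = 0
1/(-1*31 + (-4 - 6)*3) - 28*(4 - 1*(-1))*I(4) = 1/(-1*31 + (-4 - 6)*3) - 28*(4 - 1*(-1))*0 = 1/(-31 - 10*3) - 28*(4 + 1)*0 = 1/(-31 - 30) - 140*0 = 1/(-61) - 28*0 = -1/61 + 0 = -1/61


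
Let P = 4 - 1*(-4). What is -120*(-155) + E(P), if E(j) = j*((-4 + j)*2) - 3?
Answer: 18661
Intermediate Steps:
P = 8 (P = 4 + 4 = 8)
E(j) = -3 + j*(-8 + 2*j) (E(j) = j*(-8 + 2*j) - 3 = -3 + j*(-8 + 2*j))
-120*(-155) + E(P) = -120*(-155) + (-3 - 8*8 + 2*8²) = 18600 + (-3 - 64 + 2*64) = 18600 + (-3 - 64 + 128) = 18600 + 61 = 18661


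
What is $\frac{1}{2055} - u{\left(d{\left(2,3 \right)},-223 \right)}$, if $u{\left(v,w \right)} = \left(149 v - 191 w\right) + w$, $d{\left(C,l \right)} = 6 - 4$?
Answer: $- \frac{87682739}{2055} \approx -42668.0$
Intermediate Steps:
$d{\left(C,l \right)} = 2$
$u{\left(v,w \right)} = - 190 w + 149 v$ ($u{\left(v,w \right)} = \left(- 191 w + 149 v\right) + w = - 190 w + 149 v$)
$\frac{1}{2055} - u{\left(d{\left(2,3 \right)},-223 \right)} = \frac{1}{2055} - \left(\left(-190\right) \left(-223\right) + 149 \cdot 2\right) = \frac{1}{2055} - \left(42370 + 298\right) = \frac{1}{2055} - 42668 = - \frac{87682739}{2055}$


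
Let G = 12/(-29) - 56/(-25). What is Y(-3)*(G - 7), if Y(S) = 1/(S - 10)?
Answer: 3751/9425 ≈ 0.39798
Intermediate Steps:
Y(S) = 1/(-10 + S)
G = 1324/725 (G = 12*(-1/29) - 56*(-1/25) = -12/29 + 56/25 = 1324/725 ≈ 1.8262)
Y(-3)*(G - 7) = (1324/725 - 7)/(-10 - 3) = -3751/725/(-13) = -1/13*(-3751/725) = 3751/9425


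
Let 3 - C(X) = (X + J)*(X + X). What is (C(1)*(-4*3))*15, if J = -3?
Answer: -1260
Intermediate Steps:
C(X) = 3 - 2*X*(-3 + X) (C(X) = 3 - (X - 3)*(X + X) = 3 - (-3 + X)*2*X = 3 - 2*X*(-3 + X))
(C(1)*(-4*3))*15 = ((3 - 2*1**2 + 6*1)*(-4*3))*15 = ((3 - 2*1 + 6)*(-12))*15 = ((3 - 2 + 6)*(-12))*15 = (7*(-12))*15 = -84*15 = -1260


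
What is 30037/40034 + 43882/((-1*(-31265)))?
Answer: 72861589/33828730 ≈ 2.1538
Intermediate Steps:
30037/40034 + 43882/((-1*(-31265))) = 30037*(1/40034) + 43882/31265 = 30037/40034 + 43882*(1/31265) = 30037/40034 + 1186/845 = 72861589/33828730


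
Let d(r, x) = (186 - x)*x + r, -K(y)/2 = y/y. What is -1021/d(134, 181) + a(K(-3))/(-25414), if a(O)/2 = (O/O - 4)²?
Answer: -12983198/13202573 ≈ -0.98338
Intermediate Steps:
K(y) = -2 (K(y) = -2*y/y = -2*1 = -2)
d(r, x) = r + x*(186 - x) (d(r, x) = x*(186 - x) + r = r + x*(186 - x))
a(O) = 18 (a(O) = 2*(O/O - 4)² = 2*(1 - 4)² = 2*(-3)² = 2*9 = 18)
-1021/d(134, 181) + a(K(-3))/(-25414) = -1021/(134 - 1*181² + 186*181) + 18/(-25414) = -1021/(134 - 1*32761 + 33666) + 18*(-1/25414) = -1021/(134 - 32761 + 33666) - 9/12707 = -1021/1039 - 9/12707 = -12983198/13202573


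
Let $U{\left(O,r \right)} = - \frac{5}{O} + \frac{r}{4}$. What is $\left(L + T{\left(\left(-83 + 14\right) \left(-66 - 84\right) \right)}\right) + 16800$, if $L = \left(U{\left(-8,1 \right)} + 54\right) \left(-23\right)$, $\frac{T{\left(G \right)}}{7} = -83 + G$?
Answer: $\frac{699255}{8} \approx 87407.0$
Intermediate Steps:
$U{\left(O,r \right)} = - \frac{5}{O} + \frac{r}{4}$ ($U{\left(O,r \right)} = - \frac{5}{O} + r \frac{1}{4} = - \frac{5}{O} + \frac{r}{4}$)
$T{\left(G \right)} = -581 + 7 G$ ($T{\left(G \right)} = 7 \left(-83 + G\right) = -581 + 7 G$)
$L = - \frac{10097}{8}$ ($L = \left(\left(- \frac{5}{-8} + \frac{1}{4} \cdot 1\right) + 54\right) \left(-23\right) = \left(\left(\left(-5\right) \left(- \frac{1}{8}\right) + \frac{1}{4}\right) + 54\right) \left(-23\right) = \left(\left(\frac{5}{8} + \frac{1}{4}\right) + 54\right) \left(-23\right) = \left(\frac{7}{8} + 54\right) \left(-23\right) = \frac{439}{8} \left(-23\right) = - \frac{10097}{8} \approx -1262.1$)
$\left(L + T{\left(\left(-83 + 14\right) \left(-66 - 84\right) \right)}\right) + 16800 = \left(- \frac{10097}{8} - \left(581 - 7 \left(-83 + 14\right) \left(-66 - 84\right)\right)\right) + 16800 = \left(- \frac{10097}{8} - \left(581 - 7 \left(\left(-69\right) \left(-150\right)\right)\right)\right) + 16800 = \left(- \frac{10097}{8} + \left(-581 + 7 \cdot 10350\right)\right) + 16800 = \left(- \frac{10097}{8} + \left(-581 + 72450\right)\right) + 16800 = \left(- \frac{10097}{8} + 71869\right) + 16800 = \frac{564855}{8} + 16800 = \frac{699255}{8}$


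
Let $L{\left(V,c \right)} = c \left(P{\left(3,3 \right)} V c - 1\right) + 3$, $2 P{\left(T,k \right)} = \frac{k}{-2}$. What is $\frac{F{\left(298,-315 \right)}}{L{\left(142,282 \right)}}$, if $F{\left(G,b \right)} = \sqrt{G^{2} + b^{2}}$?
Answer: $- \frac{\sqrt{188029}}{8469585} \approx -5.1198 \cdot 10^{-5}$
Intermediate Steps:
$P{\left(T,k \right)} = - \frac{k}{4}$ ($P{\left(T,k \right)} = \frac{k \frac{1}{-2}}{2} = \frac{k \left(- \frac{1}{2}\right)}{2} = \frac{\left(- \frac{1}{2}\right) k}{2} = - \frac{k}{4}$)
$L{\left(V,c \right)} = 3 + c \left(-1 - \frac{3 V c}{4}\right)$ ($L{\left(V,c \right)} = c \left(\left(- \frac{1}{4}\right) 3 V c - 1\right) + 3 = c \left(- \frac{3 V}{4} c - 1\right) + 3 = c \left(- \frac{3 V c}{4} - 1\right) + 3 = c \left(-1 - \frac{3 V c}{4}\right) + 3 = 3 + c \left(-1 - \frac{3 V c}{4}\right)$)
$\frac{F{\left(298,-315 \right)}}{L{\left(142,282 \right)}} = \frac{\sqrt{298^{2} + \left(-315\right)^{2}}}{3 - 282 - \frac{213 \cdot 282^{2}}{2}} = \frac{\sqrt{88804 + 99225}}{3 - 282 - \frac{213}{2} \cdot 79524} = \frac{\sqrt{188029}}{3 - 282 - 8469306} = \frac{\sqrt{188029}}{-8469585} = \sqrt{188029} \left(- \frac{1}{8469585}\right) = - \frac{\sqrt{188029}}{8469585}$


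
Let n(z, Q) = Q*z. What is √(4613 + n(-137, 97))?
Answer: 6*I*√241 ≈ 93.145*I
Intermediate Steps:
√(4613 + n(-137, 97)) = √(4613 + 97*(-137)) = √(4613 - 13289) = √(-8676) = 6*I*√241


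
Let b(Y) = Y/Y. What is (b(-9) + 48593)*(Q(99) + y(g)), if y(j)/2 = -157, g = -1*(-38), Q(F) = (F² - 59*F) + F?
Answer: 181984530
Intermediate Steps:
Q(F) = F² - 58*F
g = 38
b(Y) = 1
y(j) = -314 (y(j) = 2*(-157) = -314)
(b(-9) + 48593)*(Q(99) + y(g)) = (1 + 48593)*(99*(-58 + 99) - 314) = 48594*(99*41 - 314) = 48594*(4059 - 314) = 48594*3745 = 181984530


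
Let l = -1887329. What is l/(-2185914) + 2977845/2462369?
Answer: 858201038287/414040528482 ≈ 2.0727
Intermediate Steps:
l/(-2185914) + 2977845/2462369 = -1887329/(-2185914) + 2977845/2462369 = -1887329*(-1/2185914) + 2977845*(1/2462369) = 1887329/2185914 + 229065/189413 = 858201038287/414040528482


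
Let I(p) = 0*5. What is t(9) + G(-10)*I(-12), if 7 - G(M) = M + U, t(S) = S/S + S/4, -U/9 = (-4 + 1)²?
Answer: 13/4 ≈ 3.2500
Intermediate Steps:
I(p) = 0
U = -81 (U = -9*(-4 + 1)² = -9*(-3)² = -9*9 = -81)
t(S) = 1 + S/4 (t(S) = 1 + S*(¼) = 1 + S/4)
G(M) = 88 - M (G(M) = 7 - (M - 81) = 7 - (-81 + M) = 7 + (81 - M) = 88 - M)
t(9) + G(-10)*I(-12) = (1 + (¼)*9) + (88 - 1*(-10))*0 = (1 + 9/4) + (88 + 10)*0 = 13/4 + 98*0 = 13/4 + 0 = 13/4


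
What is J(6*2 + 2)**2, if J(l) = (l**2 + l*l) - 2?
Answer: 152100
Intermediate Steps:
J(l) = -2 + 2*l**2 (J(l) = (l**2 + l**2) - 2 = 2*l**2 - 2 = -2 + 2*l**2)
J(6*2 + 2)**2 = (-2 + 2*(6*2 + 2)**2)**2 = (-2 + 2*(12 + 2)**2)**2 = (-2 + 2*14**2)**2 = (-2 + 2*196)**2 = (-2 + 392)**2 = 390**2 = 152100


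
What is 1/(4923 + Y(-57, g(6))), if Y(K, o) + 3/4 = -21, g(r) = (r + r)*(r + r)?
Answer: 4/19605 ≈ 0.00020403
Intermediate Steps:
g(r) = 4*r**2 (g(r) = (2*r)*(2*r) = 4*r**2)
Y(K, o) = -87/4 (Y(K, o) = -3/4 - 21 = -87/4)
1/(4923 + Y(-57, g(6))) = 1/(4923 - 87/4) = 1/(19605/4) = 4/19605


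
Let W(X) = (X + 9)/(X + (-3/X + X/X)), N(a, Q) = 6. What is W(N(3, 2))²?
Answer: 900/169 ≈ 5.3254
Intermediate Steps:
W(X) = (9 + X)/(1 + X - 3/X) (W(X) = (9 + X)/(X + (-3/X + 1)) = (9 + X)/(X + (1 - 3/X)) = (9 + X)/(1 + X - 3/X))
W(N(3, 2))² = (6*(9 + 6)/(-3 + 6 + 6²))² = (6*15/(-3 + 6 + 36))² = (6*15/39)² = (6*(1/39)*15)² = (30/13)² = 900/169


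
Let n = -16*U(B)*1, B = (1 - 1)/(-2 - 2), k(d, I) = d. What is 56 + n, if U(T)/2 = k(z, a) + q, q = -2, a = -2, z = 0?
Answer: 120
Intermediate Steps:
B = 0 (B = 0/(-4) = 0*(-¼) = 0)
U(T) = -4 (U(T) = 2*(0 - 2) = 2*(-2) = -4)
n = 64 (n = -16*(-4)*1 = 64*1 = 64)
56 + n = 56 + 64 = 120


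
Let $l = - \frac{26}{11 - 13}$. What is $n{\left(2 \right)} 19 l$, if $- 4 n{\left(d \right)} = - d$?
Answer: $\frac{247}{2} \approx 123.5$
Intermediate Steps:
$n{\left(d \right)} = \frac{d}{4}$ ($n{\left(d \right)} = - \frac{\left(-1\right) d}{4} = \frac{d}{4}$)
$l = 13$ ($l = - \frac{26}{-2} = \left(-26\right) \left(- \frac{1}{2}\right) = 13$)
$n{\left(2 \right)} 19 l = \frac{1}{4} \cdot 2 \cdot 19 \cdot 13 = \frac{1}{2} \cdot 19 \cdot 13 = \frac{19}{2} \cdot 13 = \frac{247}{2}$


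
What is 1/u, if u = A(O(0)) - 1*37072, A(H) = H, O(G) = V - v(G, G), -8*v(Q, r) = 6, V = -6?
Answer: -4/148309 ≈ -2.6971e-5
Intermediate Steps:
v(Q, r) = -3/4 (v(Q, r) = -1/8*6 = -3/4)
O(G) = -21/4 (O(G) = -6 - 1*(-3/4) = -6 + 3/4 = -21/4)
u = -148309/4 (u = -21/4 - 1*37072 = -21/4 - 37072 = -148309/4 ≈ -37077.)
1/u = 1/(-148309/4) = -4/148309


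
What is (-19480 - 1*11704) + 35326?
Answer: 4142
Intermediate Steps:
(-19480 - 1*11704) + 35326 = (-19480 - 11704) + 35326 = -31184 + 35326 = 4142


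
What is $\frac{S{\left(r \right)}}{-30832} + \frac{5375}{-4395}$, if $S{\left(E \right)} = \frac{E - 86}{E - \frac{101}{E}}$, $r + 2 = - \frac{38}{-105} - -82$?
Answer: $- \frac{145185287537401}{118714519970727} \approx -1.223$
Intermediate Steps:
$r = \frac{8438}{105}$ ($r = -2 - \left(-82 + \frac{38}{-105}\right) = -2 + \left(\left(-38\right) \left(- \frac{1}{105}\right) + 82\right) = -2 + \left(\frac{38}{105} + 82\right) = -2 + \frac{8648}{105} = \frac{8438}{105} \approx 80.362$)
$S{\left(E \right)} = \frac{-86 + E}{E - \frac{101}{E}}$
$\frac{S{\left(r \right)}}{-30832} + \frac{5375}{-4395} = \frac{\frac{8438}{105} \frac{1}{-101 + \left(\frac{8438}{105}\right)^{2}} \left(-86 + \frac{8438}{105}\right)}{-30832} + \frac{5375}{-4395} = \frac{8438}{105} \frac{1}{-101 + \frac{71199844}{11025}} \left(- \frac{592}{105}\right) \left(- \frac{1}{30832}\right) + 5375 \left(- \frac{1}{4395}\right) = \frac{8438}{105} \frac{1}{\frac{70086319}{11025}} \left(- \frac{592}{105}\right) \left(- \frac{1}{30832}\right) - \frac{1075}{879} = \frac{8438}{105} \cdot \frac{11025}{70086319} \left(- \frac{592}{105}\right) \left(- \frac{1}{30832}\right) - \frac{1075}{879} = \left(- \frac{4995296}{70086319}\right) \left(- \frac{1}{30832}\right) - \frac{1075}{879} = \frac{312206}{135056336713} - \frac{1075}{879} = - \frac{145185287537401}{118714519970727}$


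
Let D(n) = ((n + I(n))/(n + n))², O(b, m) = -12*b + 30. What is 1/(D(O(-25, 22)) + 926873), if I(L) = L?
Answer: 1/926874 ≈ 1.0789e-6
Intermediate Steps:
O(b, m) = 30 - 12*b
D(n) = 1 (D(n) = ((n + n)/(n + n))² = ((2*n)/((2*n)))² = ((2*n)*(1/(2*n)))² = 1² = 1)
1/(D(O(-25, 22)) + 926873) = 1/(1 + 926873) = 1/926874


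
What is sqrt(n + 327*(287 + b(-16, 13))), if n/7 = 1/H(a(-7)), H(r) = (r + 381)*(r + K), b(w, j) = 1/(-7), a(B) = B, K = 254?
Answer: sqrt(39223524231353462)/646646 ≈ 306.27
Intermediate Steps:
b(w, j) = -1/7
H(r) = (254 + r)*(381 + r) (H(r) = (r + 381)*(r + 254) = (381 + r)*(254 + r) = (254 + r)*(381 + r))
n = 7/92378 (n = 7/(96774 + (-7)**2 + 635*(-7)) = 7/(96774 + 49 - 4445) = 7/92378 ≈ 7.5776e-5)
sqrt(n + 327*(287 + b(-16, 13))) = sqrt(7/92378 + 327*(287 - 1/7)) = sqrt(7/92378 + 327*(2008/7)) = sqrt(7/92378 + 656616/7) = sqrt(60656872897/646646) = sqrt(39223524231353462)/646646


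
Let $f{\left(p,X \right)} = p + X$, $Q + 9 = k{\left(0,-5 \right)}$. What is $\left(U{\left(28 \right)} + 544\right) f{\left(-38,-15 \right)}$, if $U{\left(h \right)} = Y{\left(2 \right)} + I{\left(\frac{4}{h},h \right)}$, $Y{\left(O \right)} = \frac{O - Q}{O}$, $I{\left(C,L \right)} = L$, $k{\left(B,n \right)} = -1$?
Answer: $-30634$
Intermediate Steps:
$Q = -10$ ($Q = -9 - 1 = -10$)
$f{\left(p,X \right)} = X + p$
$Y{\left(O \right)} = \frac{10 + O}{O}$ ($Y{\left(O \right)} = \frac{O - -10}{O} = \frac{O + 10}{O} = \frac{10 + O}{O}$)
$U{\left(h \right)} = 6 + h$ ($U{\left(h \right)} = \frac{10 + 2}{2} + h = \frac{1}{2} \cdot 12 + h = 6 + h$)
$\left(U{\left(28 \right)} + 544\right) f{\left(-38,-15 \right)} = \left(\left(6 + 28\right) + 544\right) \left(-15 - 38\right) = \left(34 + 544\right) \left(-53\right) = 578 \left(-53\right) = -30634$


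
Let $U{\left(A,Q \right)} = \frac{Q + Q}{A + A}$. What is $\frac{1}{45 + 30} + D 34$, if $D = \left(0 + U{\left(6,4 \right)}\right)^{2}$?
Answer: $\frac{3403}{225} \approx 15.124$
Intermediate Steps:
$U{\left(A,Q \right)} = \frac{Q}{A}$ ($U{\left(A,Q \right)} = \frac{2 Q}{2 A} = 2 Q \frac{1}{2 A} = \frac{Q}{A}$)
$D = \frac{4}{9}$ ($D = \left(0 + \frac{4}{6}\right)^{2} = \left(0 + 4 \cdot \frac{1}{6}\right)^{2} = \left(0 + \frac{2}{3}\right)^{2} = \left(\frac{2}{3}\right)^{2} = \frac{4}{9} \approx 0.44444$)
$\frac{1}{45 + 30} + D 34 = \frac{1}{45 + 30} + \frac{4}{9} \cdot 34 = \frac{1}{75} + \frac{136}{9} = \frac{3403}{225}$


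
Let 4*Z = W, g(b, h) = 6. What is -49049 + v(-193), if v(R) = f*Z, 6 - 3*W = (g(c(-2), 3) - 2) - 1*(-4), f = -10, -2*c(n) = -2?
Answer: -147142/3 ≈ -49047.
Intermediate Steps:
c(n) = 1 (c(n) = -½*(-2) = 1)
W = -⅔ (W = 2 - ((6 - 2) - 1*(-4))/3 = 2 - (4 + 4)/3 = 2 - ⅓*8 = 2 - 8/3 = -⅔ ≈ -0.66667)
Z = -⅙ (Z = (¼)*(-⅔) = -⅙ ≈ -0.16667)
v(R) = 5/3 (v(R) = -10*(-⅙) = 5/3)
-49049 + v(-193) = -49049 + 5/3 = -147142/3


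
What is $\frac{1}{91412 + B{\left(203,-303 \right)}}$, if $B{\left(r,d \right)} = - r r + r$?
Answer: $\frac{1}{50406} \approx 1.9839 \cdot 10^{-5}$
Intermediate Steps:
$B{\left(r,d \right)} = r - r^{2}$ ($B{\left(r,d \right)} = - r^{2} + r = r - r^{2}$)
$\frac{1}{91412 + B{\left(203,-303 \right)}} = \frac{1}{91412 + 203 \left(1 - 203\right)} = \frac{1}{91412 + 203 \left(-202\right)} = \frac{1}{91412 - 41006} = \frac{1}{50406}$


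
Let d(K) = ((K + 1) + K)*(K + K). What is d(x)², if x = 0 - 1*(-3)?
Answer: 1764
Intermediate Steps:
x = 3 (x = 0 + 3 = 3)
d(K) = 2*K*(1 + 2*K) (d(K) = ((1 + K) + K)*(2*K) = (1 + 2*K)*(2*K) = 2*K*(1 + 2*K))
d(x)² = (2*3*(1 + 2*3))² = (2*3*(1 + 6))² = (2*3*7)² = 42² = 1764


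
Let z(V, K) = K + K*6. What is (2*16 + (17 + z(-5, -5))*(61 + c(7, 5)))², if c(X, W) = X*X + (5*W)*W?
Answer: 17623204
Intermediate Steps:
c(X, W) = X² + 5*W²
z(V, K) = 7*K (z(V, K) = K + 6*K = 7*K)
(2*16 + (17 + z(-5, -5))*(61 + c(7, 5)))² = (2*16 + (17 + 7*(-5))*(61 + (7² + 5*5²)))² = (32 + (17 - 35)*(61 + (49 + 5*25)))² = (32 - 18*(61 + (49 + 125)))² = (32 - 18*(61 + 174))² = (32 - 18*235)² = (32 - 4230)² = (-4198)² = 17623204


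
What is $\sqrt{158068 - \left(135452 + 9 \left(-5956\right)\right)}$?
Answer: $2 \sqrt{19055} \approx 276.08$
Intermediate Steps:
$\sqrt{158068 - \left(135452 + 9 \left(-5956\right)\right)} = \sqrt{158068 - 81848} = \sqrt{76220} = 2 \sqrt{19055}$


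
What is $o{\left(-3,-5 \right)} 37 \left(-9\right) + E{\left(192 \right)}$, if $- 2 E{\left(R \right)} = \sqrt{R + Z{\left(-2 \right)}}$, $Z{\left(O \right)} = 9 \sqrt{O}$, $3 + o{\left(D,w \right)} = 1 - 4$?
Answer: $1998 - \frac{\sqrt{192 + 9 i \sqrt{2}}}{2} \approx 1991.1 - 0.22951 i$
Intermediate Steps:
$o{\left(D,w \right)} = -6$ ($o{\left(D,w \right)} = -3 + \left(1 - 4\right) = -3 - 3 = -6$)
$E{\left(R \right)} = - \frac{\sqrt{R + 9 i \sqrt{2}}}{2}$ ($E{\left(R \right)} = - \frac{\sqrt{R + 9 \sqrt{-2}}}{2} = - \frac{\sqrt{R + 9 i \sqrt{2}}}{2}$)
$o{\left(-3,-5 \right)} 37 \left(-9\right) + E{\left(192 \right)} = \left(-6\right) 37 \left(-9\right) - \frac{\sqrt{192 + 9 i \sqrt{2}}}{2} = \left(-222\right) \left(-9\right) - \frac{\sqrt{192 + 9 i \sqrt{2}}}{2} = 1998 - \frac{\sqrt{192 + 9 i \sqrt{2}}}{2}$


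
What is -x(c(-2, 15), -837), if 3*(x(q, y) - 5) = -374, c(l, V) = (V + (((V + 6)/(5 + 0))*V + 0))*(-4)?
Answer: 359/3 ≈ 119.67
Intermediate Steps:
c(l, V) = -4*V - 4*V*(6/5 + V/5) (c(l, V) = (V + (((6 + V)/5)*V + 0))*(-4) = (V + (((6 + V)*(⅕))*V + 0))*(-4) = (V + ((6/5 + V/5)*V + 0))*(-4) = (V + (V*(6/5 + V/5) + 0))*(-4) = (V + V*(6/5 + V/5))*(-4) = -4*V - 4*V*(6/5 + V/5))
x(q, y) = -359/3 (x(q, y) = 5 + (⅓)*(-374) = 5 - 374/3 = -359/3)
-x(c(-2, 15), -837) = -1*(-359/3) = 359/3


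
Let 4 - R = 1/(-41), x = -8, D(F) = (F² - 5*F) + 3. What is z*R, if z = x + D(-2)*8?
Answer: 21120/41 ≈ 515.12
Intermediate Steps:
D(F) = 3 + F² - 5*F
R = 165/41 (R = 4 - 1/(-41) = 4 - 1*(-1/41) = 4 + 1/41 = 165/41 ≈ 4.0244)
z = 128 (z = -8 + (3 + (-2)² - 5*(-2))*8 = -8 + (3 + 4 + 10)*8 = -8 + 17*8 = -8 + 136 = 128)
z*R = 128*(165/41) = 21120/41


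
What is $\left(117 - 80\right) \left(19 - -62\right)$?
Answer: $2997$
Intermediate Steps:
$\left(117 - 80\right) \left(19 - -62\right) = \left(117 - 80\right) \left(19 + 62\right) = \left(117 - 80\right) 81 = 37 \cdot 81 = 2997$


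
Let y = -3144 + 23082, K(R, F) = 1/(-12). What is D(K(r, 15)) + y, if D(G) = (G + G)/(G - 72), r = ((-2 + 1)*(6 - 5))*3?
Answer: 17246372/865 ≈ 19938.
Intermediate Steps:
r = -3 (r = -1*1*3 = -1*3 = -3)
K(R, F) = -1/12
D(G) = 2*G/(-72 + G) (D(G) = (2*G)/(-72 + G) = 2*G/(-72 + G))
y = 19938
D(K(r, 15)) + y = 2*(-1/12)/(-72 - 1/12) + 19938 = 2*(-1/12)/(-865/12) + 19938 = 2*(-1/12)*(-12/865) + 19938 = 2/865 + 19938 = 17246372/865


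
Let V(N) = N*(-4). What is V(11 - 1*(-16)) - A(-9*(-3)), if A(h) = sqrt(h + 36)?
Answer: -108 - 3*sqrt(7) ≈ -115.94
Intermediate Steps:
V(N) = -4*N
A(h) = sqrt(36 + h)
V(11 - 1*(-16)) - A(-9*(-3)) = -4*(11 - 1*(-16)) - sqrt(36 - 9*(-3)) = -4*(11 + 16) - sqrt(36 + 27) = -4*27 - sqrt(63) = -108 - 3*sqrt(7)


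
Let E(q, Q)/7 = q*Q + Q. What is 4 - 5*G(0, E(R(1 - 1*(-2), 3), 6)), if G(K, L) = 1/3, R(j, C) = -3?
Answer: 7/3 ≈ 2.3333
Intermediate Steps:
E(q, Q) = 7*Q + 7*Q*q (E(q, Q) = 7*(q*Q + Q) = 7*(Q*q + Q) = 7*(Q + Q*q) = 7*Q + 7*Q*q)
G(K, L) = ⅓
4 - 5*G(0, E(R(1 - 1*(-2), 3), 6)) = 4 - 5*⅓ = 4 - 5/3 = 7/3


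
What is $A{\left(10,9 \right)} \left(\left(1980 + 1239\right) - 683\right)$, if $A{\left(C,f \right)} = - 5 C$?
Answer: $-126800$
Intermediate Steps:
$A{\left(10,9 \right)} \left(\left(1980 + 1239\right) - 683\right) = \left(-5\right) 10 \left(\left(1980 + 1239\right) - 683\right) = - 50 \left(3219 - 683\right) = \left(-50\right) 2536 = -126800$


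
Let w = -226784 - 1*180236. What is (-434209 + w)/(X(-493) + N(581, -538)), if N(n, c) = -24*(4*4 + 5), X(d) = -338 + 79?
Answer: 841229/763 ≈ 1102.5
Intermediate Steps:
X(d) = -259
N(n, c) = -504 (N(n, c) = -24*(16 + 5) = -24*21 = -504)
w = -407020 (w = -226784 - 180236 = -407020)
(-434209 + w)/(X(-493) + N(581, -538)) = (-434209 - 407020)/(-259 - 504) = -841229/(-763) = -841229*(-1/763) = 841229/763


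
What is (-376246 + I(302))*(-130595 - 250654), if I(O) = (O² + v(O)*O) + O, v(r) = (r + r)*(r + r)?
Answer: -41895335185308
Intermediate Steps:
v(r) = 4*r² (v(r) = (2*r)*(2*r) = 4*r²)
I(O) = O + O² + 4*O³ (I(O) = (O² + (4*O²)*O) + O = (O² + 4*O³) + O = O + O² + 4*O³)
(-376246 + I(302))*(-130595 - 250654) = (-376246 + 302*(1 + 302 + 4*302²))*(-130595 - 250654) = (-376246 + 302*(1 + 302 + 4*91204))*(-381249) = (-376246 + 302*(1 + 302 + 364816))*(-381249) = (-376246 + 302*365119)*(-381249) = (-376246 + 110265938)*(-381249) = 109889692*(-381249) = -41895335185308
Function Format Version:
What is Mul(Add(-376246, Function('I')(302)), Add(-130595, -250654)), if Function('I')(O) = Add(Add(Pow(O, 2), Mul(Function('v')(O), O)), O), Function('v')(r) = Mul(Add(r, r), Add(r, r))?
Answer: -41895335185308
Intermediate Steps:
Function('v')(r) = Mul(4, Pow(r, 2)) (Function('v')(r) = Mul(Mul(2, r), Mul(2, r)) = Mul(4, Pow(r, 2)))
Function('I')(O) = Add(O, Pow(O, 2), Mul(4, Pow(O, 3))) (Function('I')(O) = Add(Add(Pow(O, 2), Mul(Mul(4, Pow(O, 2)), O)), O) = Add(Add(Pow(O, 2), Mul(4, Pow(O, 3))), O) = Add(O, Pow(O, 2), Mul(4, Pow(O, 3))))
Mul(Add(-376246, Function('I')(302)), Add(-130595, -250654)) = Mul(Add(-376246, Mul(302, Add(1, 302, Mul(4, Pow(302, 2))))), Add(-130595, -250654)) = Mul(Add(-376246, Mul(302, Add(1, 302, Mul(4, 91204)))), -381249) = Mul(Add(-376246, Mul(302, Add(1, 302, 364816))), -381249) = Mul(Add(-376246, Mul(302, 365119)), -381249) = Mul(Add(-376246, 110265938), -381249) = Mul(109889692, -381249) = -41895335185308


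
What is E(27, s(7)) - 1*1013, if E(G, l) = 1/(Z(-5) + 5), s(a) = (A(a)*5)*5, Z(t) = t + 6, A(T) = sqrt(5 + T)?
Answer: -6077/6 ≈ -1012.8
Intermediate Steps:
Z(t) = 6 + t
s(a) = 25*sqrt(5 + a) (s(a) = (sqrt(5 + a)*5)*5 = (5*sqrt(5 + a))*5 = 25*sqrt(5 + a))
E(G, l) = 1/6 (E(G, l) = 1/((6 - 5) + 5) = 1/(1 + 5) = 1/6)
E(27, s(7)) - 1*1013 = 1/6 - 1*1013 = 1/6 - 1013 = -6077/6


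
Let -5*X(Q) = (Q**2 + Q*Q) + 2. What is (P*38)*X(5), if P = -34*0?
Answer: 0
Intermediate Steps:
P = 0
X(Q) = -2/5 - 2*Q**2/5 (X(Q) = -((Q**2 + Q*Q) + 2)/5 = -((Q**2 + Q**2) + 2)/5 = -(2*Q**2 + 2)/5 = -(2 + 2*Q**2)/5 = -2/5 - 2*Q**2/5)
(P*38)*X(5) = (0*38)*(-2/5 - 2/5*5**2) = 0*(-2/5 - 2/5*25) = 0*(-2/5 - 10) = 0*(-52/5) = 0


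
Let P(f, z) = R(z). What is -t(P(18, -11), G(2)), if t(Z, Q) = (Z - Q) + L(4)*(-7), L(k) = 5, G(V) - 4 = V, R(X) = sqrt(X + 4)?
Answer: 41 - I*sqrt(7) ≈ 41.0 - 2.6458*I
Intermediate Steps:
R(X) = sqrt(4 + X)
G(V) = 4 + V
P(f, z) = sqrt(4 + z)
t(Z, Q) = -35 + Z - Q (t(Z, Q) = (Z - Q) + 5*(-7) = (Z - Q) - 35 = -35 + Z - Q)
-t(P(18, -11), G(2)) = -(-35 + sqrt(4 - 11) - (4 + 2)) = -(-35 + sqrt(-7) - 1*6) = -(-35 + I*sqrt(7) - 6) = -(-41 + I*sqrt(7)) = 41 - I*sqrt(7)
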